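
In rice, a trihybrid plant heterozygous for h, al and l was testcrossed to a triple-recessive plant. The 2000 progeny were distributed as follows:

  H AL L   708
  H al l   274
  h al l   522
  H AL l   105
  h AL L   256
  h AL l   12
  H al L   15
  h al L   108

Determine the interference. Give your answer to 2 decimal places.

The two most frequent reciprocal classes, h al l and H AL L, are the parental types, so the F1 was h al l / H AL L.
The two rarest classes, h AL l and H al L, are the double crossovers. Comparing them with the parentals, only the al allele has switched, so al is the middle locus and the order is h – al – l.
h–al: (530 + 27)/2000 = 0.2785; al–l: (213 + 27)/2000 = 0.1200.
Expected DCO frequency = 0.2785 × 0.1200 ≈ 0.03342; observed = 27/2000 ≈ 0.01350.
Coefficient of coincidence = 0.01350/0.03342 ≈ 0.40; interference = 1 − 0.40 = 0.60.

0.60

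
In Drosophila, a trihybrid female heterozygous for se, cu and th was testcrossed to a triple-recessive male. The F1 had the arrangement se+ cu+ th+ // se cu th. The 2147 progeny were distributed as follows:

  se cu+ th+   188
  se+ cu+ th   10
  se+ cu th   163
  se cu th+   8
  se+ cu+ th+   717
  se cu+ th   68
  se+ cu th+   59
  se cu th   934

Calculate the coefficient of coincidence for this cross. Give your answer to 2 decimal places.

The two rarest classes, se+ cu+ th and se cu th+, are the double crossovers. Comparing them with the parentals, only the th allele has switched, so th is the middle locus and the order is se – th – cu.
se–th: (351 + 18)/2147 = 0.1719; th–cu: (127 + 18)/2147 = 0.0675.
Expected DCO frequency = 0.1719 × 0.0675 ≈ 0.01160; observed = 18/2147 ≈ 0.00838.
Coefficient of coincidence = 0.00838/0.01160 ≈ 0.72.

0.72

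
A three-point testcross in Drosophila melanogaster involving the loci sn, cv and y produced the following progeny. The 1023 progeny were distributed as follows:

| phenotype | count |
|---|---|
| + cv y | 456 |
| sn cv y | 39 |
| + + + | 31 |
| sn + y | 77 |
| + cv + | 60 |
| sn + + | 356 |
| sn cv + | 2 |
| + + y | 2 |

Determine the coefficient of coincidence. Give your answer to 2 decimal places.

The two most frequent reciprocal classes, sn + + and + cv y, are the parental types, so the F1 was sn + + / + cv y.
The two rarest classes, sn cv + and + + y, are the double crossovers. Comparing them with the parentals, only the cv allele has switched, so cv is the middle locus and the order is sn – cv – y.
sn–cv: (70 + 4)/1023 = 0.0723; cv–y: (137 + 4)/1023 = 0.1378.
Expected DCO frequency = 0.0723 × 0.1378 ≈ 0.00996; observed = 4/1023 ≈ 0.00391.
Coefficient of coincidence = 0.00391/0.00996 ≈ 0.39.

0.39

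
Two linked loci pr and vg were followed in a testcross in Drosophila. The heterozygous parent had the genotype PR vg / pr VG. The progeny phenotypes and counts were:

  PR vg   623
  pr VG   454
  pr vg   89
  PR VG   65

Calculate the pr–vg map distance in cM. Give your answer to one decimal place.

12.5 cM

The recombinant classes are PR VG and pr vg: 65 + 89 = 154.
Recombination frequency = 154/1231 = 0.1251 ≈ 12.5%, i.e. 12.5 cM.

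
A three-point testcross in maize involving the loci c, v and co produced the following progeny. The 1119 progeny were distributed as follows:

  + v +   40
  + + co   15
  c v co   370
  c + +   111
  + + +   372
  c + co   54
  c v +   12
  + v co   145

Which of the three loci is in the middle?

co

The two most frequent reciprocal classes, c v co and + + +, are the parental types, so the F1 was c v co / + + +.
The two rarest classes, c v + and + + co, are the double crossovers. Comparing them with the parentals, only the co allele has switched, so co is the middle locus and the order is v – co – c.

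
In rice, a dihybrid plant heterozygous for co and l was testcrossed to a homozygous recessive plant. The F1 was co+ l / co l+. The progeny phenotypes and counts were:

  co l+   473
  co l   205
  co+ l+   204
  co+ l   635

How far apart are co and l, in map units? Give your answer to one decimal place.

The recombinant classes are co+ l+ and co l: 204 + 205 = 409.
Recombination frequency = 409/1517 = 0.2696 ≈ 27.0%, i.e. 27.0 map units.

27.0 map units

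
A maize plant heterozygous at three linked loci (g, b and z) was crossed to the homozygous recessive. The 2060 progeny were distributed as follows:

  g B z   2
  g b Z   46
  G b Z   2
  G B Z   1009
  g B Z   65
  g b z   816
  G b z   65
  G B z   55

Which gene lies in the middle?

The two most frequent reciprocal classes, G B Z and g b z, are the parental types, so the F1 was G B Z / g b z.
The two rarest classes, G b Z and g B z, are the double crossovers. Comparing them with the parentals, only the b allele has switched, so b is the middle locus and the order is z – b – g.

b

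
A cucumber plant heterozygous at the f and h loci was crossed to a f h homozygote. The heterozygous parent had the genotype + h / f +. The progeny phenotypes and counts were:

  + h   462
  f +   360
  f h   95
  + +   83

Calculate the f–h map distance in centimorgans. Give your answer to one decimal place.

The recombinant classes are + + and f h: 83 + 95 = 178.
Recombination frequency = 178/1000 = 0.1780 ≈ 17.8%, i.e. 17.8 centimorgans.

17.8 centimorgans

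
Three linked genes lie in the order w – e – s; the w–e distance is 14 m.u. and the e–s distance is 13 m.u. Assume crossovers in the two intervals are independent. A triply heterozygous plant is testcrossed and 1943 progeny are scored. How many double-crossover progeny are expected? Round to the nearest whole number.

35

Map distances give recombination frequencies of 0.140 and 0.130 for the two intervals.
With no interference, expected double-crossover frequency = 0.140 × 0.130 = 0.01820.
Expected number = 0.01820 × 1943 = 35.36 ≈ 35.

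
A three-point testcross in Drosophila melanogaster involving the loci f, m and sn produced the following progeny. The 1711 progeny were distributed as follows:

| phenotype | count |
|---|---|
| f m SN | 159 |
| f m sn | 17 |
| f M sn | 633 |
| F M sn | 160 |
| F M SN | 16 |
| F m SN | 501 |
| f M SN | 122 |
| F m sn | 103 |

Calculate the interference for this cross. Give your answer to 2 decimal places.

0.38

The two most frequent reciprocal classes, F m SN and f M sn, are the parental types, so the F1 was F m SN / f M sn.
The two rarest classes, F M SN and f m sn, are the double crossovers. Comparing them with the parentals, only the m allele has switched, so m is the middle locus and the order is f – m – sn.
f–m: (319 + 33)/1711 = 0.2057; m–sn: (225 + 33)/1711 = 0.1508.
Expected DCO frequency = 0.2057 × 0.1508 ≈ 0.03102; observed = 33/1711 ≈ 0.01929.
Coefficient of coincidence = 0.01929/0.03102 ≈ 0.62; interference = 1 − 0.62 = 0.38.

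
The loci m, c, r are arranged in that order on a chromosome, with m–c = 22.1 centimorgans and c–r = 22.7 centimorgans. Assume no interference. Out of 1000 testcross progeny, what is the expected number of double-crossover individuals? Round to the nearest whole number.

Map distances give recombination frequencies of 0.221 and 0.227 for the two intervals.
With no interference, expected double-crossover frequency = 0.221 × 0.227 = 0.05017.
Expected number = 0.05017 × 1000 = 50.17 ≈ 50.

50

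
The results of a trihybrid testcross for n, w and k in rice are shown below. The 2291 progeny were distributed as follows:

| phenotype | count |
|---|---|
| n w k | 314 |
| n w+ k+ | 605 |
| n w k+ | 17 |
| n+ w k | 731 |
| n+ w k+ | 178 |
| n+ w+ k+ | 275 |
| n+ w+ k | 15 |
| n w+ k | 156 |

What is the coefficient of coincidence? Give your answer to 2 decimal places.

The two most frequent reciprocal classes, n+ w k and n w+ k+, are the parental types, so the F1 was n+ w k / n w+ k+.
The two rarest classes, n+ w+ k and n w k+, are the double crossovers. Comparing them with the parentals, only the w allele has switched, so w is the middle locus and the order is k – w – n.
k–w: (334 + 32)/2291 = 0.1598; w–n: (589 + 32)/2291 = 0.2711.
Expected DCO frequency = 0.1598 × 0.2711 ≈ 0.04332; observed = 32/2291 ≈ 0.01397.
Coefficient of coincidence = 0.01397/0.04332 ≈ 0.32.

0.32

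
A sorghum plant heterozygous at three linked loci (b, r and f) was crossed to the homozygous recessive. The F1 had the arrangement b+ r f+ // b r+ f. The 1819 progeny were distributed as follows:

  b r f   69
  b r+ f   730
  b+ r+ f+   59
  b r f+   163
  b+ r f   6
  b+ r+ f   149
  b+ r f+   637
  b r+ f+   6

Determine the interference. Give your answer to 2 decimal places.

The two rarest classes, b+ r f and b r+ f+, are the double crossovers. Comparing them with the parentals, only the f allele has switched, so f is the middle locus and the order is b – f – r.
b–f: (312 + 12)/1819 = 0.1781; f–r: (128 + 12)/1819 = 0.0770.
Expected DCO frequency = 0.1781 × 0.0770 ≈ 0.01371; observed = 12/1819 ≈ 0.00660.
Coefficient of coincidence = 0.00660/0.01371 ≈ 0.48; interference = 1 − 0.48 = 0.52.

0.52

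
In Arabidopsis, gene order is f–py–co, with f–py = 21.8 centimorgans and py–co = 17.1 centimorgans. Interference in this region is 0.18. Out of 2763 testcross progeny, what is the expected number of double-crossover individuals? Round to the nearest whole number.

84

Map distances give recombination frequencies of 0.218 and 0.171 for the two intervals.
With interference 0.18 (so coincidence = 0.82), expected double-crossover frequency = 0.218 × 0.171 × 0.82 = 0.03057.
Expected number = 0.03057 × 2763 = 84.46 ≈ 84.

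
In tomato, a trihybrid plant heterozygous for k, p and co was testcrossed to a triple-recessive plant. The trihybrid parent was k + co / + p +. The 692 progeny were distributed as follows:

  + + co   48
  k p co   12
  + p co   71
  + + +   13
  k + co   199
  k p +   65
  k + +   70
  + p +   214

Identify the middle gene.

p

The two rarest classes, k p co and + + +, are the double crossovers. Comparing them with the parentals, only the p allele has switched, so p is the middle locus and the order is k – p – co.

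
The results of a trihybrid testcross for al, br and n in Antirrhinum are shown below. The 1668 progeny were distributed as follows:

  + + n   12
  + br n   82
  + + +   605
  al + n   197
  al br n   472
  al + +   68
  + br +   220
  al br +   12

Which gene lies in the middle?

n

The two most frequent reciprocal classes, al br n and + + +, are the parental types, so the F1 was al br n / + + +.
The two rarest classes, al br + and + + n, are the double crossovers. Comparing them with the parentals, only the n allele has switched, so n is the middle locus and the order is al – n – br.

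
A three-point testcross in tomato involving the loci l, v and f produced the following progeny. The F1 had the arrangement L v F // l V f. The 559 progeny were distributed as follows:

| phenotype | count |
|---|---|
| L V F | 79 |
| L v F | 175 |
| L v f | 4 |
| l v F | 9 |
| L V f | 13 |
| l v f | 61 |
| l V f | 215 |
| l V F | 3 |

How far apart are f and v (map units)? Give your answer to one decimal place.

The two rarest classes, L v f and l V F, are the double crossovers. Comparing them with the parentals, only the f allele has switched, so f is the middle locus and the order is l – f – v.
Crossovers in the f–v interval produce the single-crossover classes L V F and l v f (79 + 61 = 140) plus the double crossovers (7).
RF(f–v) = (140 + 7) / 559 = 147/559 = 0.2630 → 26.3 map units.

26.3 map units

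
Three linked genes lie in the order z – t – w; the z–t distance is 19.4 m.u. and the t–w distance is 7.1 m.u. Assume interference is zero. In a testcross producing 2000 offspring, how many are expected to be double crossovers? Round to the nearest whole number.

28

Map distances give recombination frequencies of 0.194 and 0.071 for the two intervals.
With no interference, expected double-crossover frequency = 0.194 × 0.071 = 0.01377.
Expected number = 0.01377 × 2000 = 27.55 ≈ 28.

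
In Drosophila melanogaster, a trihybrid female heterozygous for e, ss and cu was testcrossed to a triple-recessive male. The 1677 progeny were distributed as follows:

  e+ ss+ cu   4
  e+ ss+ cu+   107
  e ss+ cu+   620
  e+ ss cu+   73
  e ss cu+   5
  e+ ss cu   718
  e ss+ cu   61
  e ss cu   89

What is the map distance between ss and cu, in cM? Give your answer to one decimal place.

The two most frequent reciprocal classes, e+ ss cu and e ss+ cu+, are the parental types, so the F1 was e+ ss cu / e ss+ cu+.
The two rarest classes, e+ ss+ cu and e ss cu+, are the double crossovers. Comparing them with the parentals, only the ss allele has switched, so ss is the middle locus and the order is e – ss – cu.
Crossovers in the ss–cu interval produce the single-crossover classes e+ ss cu+ and e ss+ cu (73 + 61 = 134) plus the double crossovers (9).
RF(ss–cu) = (134 + 9) / 1677 = 143/1677 = 0.0853 → 8.5 cM.

8.5 cM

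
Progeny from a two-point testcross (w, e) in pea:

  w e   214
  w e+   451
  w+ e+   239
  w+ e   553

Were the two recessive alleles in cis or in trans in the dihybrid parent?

trans

The two most frequent classes are w+ e (553) and w e+ (451); these are the parental (non-recombinant) types.
So the F1 carried w+ e on one chromosome and w e+ on the other — the recessive alleles are on opposite chromosomes (trans / repulsion).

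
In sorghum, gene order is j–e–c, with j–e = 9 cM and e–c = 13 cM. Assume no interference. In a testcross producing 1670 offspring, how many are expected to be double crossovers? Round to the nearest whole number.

20

Map distances give recombination frequencies of 0.090 and 0.130 for the two intervals.
With no interference, expected double-crossover frequency = 0.090 × 0.130 = 0.01170.
Expected number = 0.01170 × 1670 = 19.54 ≈ 20.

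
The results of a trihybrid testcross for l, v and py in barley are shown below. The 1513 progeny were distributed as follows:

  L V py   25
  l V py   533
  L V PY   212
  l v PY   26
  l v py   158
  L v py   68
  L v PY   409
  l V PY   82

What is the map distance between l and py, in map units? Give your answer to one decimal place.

13.3 map units

The two most frequent reciprocal classes, l V py and L v PY, are the parental types, so the F1 was l V py / L v PY.
The two rarest classes, L V py and l v PY, are the double crossovers. Comparing them with the parentals, only the l allele has switched, so l is the middle locus and the order is v – l – py.
Crossovers in the l–py interval produce the single-crossover classes l V PY and L v py (82 + 68 = 150) plus the double crossovers (51).
RF(l–py) = (150 + 51) / 1513 = 201/1513 = 0.1328 → 13.3 map units.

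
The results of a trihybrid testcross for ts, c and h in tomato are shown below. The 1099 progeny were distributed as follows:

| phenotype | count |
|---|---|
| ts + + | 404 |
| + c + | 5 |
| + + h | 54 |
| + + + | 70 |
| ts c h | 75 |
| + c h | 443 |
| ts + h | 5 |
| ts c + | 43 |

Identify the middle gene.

h

The two most frequent reciprocal classes, ts + + and + c h, are the parental types, so the F1 was ts + + / + c h.
The two rarest classes, ts + h and + c +, are the double crossovers. Comparing them with the parentals, only the h allele has switched, so h is the middle locus and the order is ts – h – c.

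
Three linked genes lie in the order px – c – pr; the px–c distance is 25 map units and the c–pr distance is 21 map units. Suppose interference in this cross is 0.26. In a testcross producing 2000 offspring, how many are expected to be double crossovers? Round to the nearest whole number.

Map distances give recombination frequencies of 0.250 and 0.210 for the two intervals.
With interference 0.26 (so coincidence = 0.74), expected double-crossover frequency = 0.250 × 0.210 × 0.74 = 0.03885.
Expected number = 0.03885 × 2000 = 77.70 ≈ 78.

78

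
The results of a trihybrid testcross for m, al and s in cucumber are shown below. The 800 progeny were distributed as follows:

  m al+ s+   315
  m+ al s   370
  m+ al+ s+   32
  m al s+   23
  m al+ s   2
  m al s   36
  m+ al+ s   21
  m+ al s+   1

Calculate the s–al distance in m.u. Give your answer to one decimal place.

The two most frequent reciprocal classes, m+ al s and m al+ s+, are the parental types, so the F1 was m+ al s / m al+ s+.
The two rarest classes, m+ al s+ and m al+ s, are the double crossovers. Comparing them with the parentals, only the s allele has switched, so s is the middle locus and the order is al – s – m.
Crossovers in the al–s interval produce the single-crossover classes m+ al+ s and m al s+ (21 + 23 = 44) plus the double crossovers (3).
RF(al–s) = (44 + 3) / 800 = 47/800 = 0.0587 → 5.9 m.u.

5.9 m.u.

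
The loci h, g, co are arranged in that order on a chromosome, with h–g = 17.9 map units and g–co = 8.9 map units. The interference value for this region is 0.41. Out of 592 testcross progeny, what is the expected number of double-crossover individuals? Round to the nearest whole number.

6

Map distances give recombination frequencies of 0.179 and 0.089 for the two intervals.
With interference 0.41 (so coincidence = 0.59), expected double-crossover frequency = 0.179 × 0.089 × 0.59 = 0.00940.
Expected number = 0.00940 × 592 = 5.56 ≈ 6.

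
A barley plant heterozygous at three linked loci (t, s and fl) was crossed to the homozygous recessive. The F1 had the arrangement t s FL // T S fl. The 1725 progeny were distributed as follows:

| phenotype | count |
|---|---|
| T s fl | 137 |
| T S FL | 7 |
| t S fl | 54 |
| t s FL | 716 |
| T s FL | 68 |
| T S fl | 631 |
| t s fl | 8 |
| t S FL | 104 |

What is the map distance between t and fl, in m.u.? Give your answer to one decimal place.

7.9 m.u.

The two rarest classes, t s fl and T S FL, are the double crossovers. Comparing them with the parentals, only the fl allele has switched, so fl is the middle locus and the order is s – fl – t.
Crossovers in the fl–t interval produce the single-crossover classes T s FL and t S fl (68 + 54 = 122) plus the double crossovers (15).
RF(fl–t) = (122 + 15) / 1725 = 137/1725 = 0.0794 → 7.9 m.u.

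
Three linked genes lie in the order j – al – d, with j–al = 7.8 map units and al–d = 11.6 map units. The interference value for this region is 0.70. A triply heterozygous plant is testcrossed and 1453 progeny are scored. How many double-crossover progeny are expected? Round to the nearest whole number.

Map distances give recombination frequencies of 0.078 and 0.116 for the two intervals.
With interference 0.70 (so coincidence = 0.30), expected double-crossover frequency = 0.078 × 0.116 × 0.30 = 0.00271.
Expected number = 0.00271 × 1453 = 3.94 ≈ 4.

4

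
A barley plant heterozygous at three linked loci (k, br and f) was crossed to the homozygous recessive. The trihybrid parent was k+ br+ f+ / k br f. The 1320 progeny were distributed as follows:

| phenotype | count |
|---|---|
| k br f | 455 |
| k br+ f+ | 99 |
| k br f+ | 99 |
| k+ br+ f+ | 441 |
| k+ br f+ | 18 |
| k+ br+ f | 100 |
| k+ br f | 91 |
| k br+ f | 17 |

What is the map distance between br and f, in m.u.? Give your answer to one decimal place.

The two rarest classes, k+ br f+ and k br+ f, are the double crossovers. Comparing them with the parentals, only the br allele has switched, so br is the middle locus and the order is k – br – f.
Crossovers in the br–f interval produce the single-crossover classes k+ br+ f and k br f+ (100 + 99 = 199) plus the double crossovers (35).
RF(br–f) = (199 + 35) / 1320 = 234/1320 = 0.1773 → 17.7 m.u.

17.7 m.u.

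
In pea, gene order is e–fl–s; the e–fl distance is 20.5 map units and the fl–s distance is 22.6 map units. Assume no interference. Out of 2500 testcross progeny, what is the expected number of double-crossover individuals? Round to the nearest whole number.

Map distances give recombination frequencies of 0.205 and 0.226 for the two intervals.
With no interference, expected double-crossover frequency = 0.205 × 0.226 = 0.04633.
Expected number = 0.04633 × 2500 = 115.82 ≈ 116.

116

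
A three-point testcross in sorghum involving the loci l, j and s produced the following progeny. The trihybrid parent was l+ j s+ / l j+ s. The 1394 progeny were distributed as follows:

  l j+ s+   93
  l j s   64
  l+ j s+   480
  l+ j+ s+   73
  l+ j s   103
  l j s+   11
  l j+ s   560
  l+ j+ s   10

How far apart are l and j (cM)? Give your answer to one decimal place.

11.3 cM

The two rarest classes, l j s+ and l+ j+ s, are the double crossovers. Comparing them with the parentals, only the l allele has switched, so l is the middle locus and the order is s – l – j.
Crossovers in the l–j interval produce the single-crossover classes l+ j+ s+ and l j s (73 + 64 = 137) plus the double crossovers (21).
RF(l–j) = (137 + 21) / 1394 = 158/1394 = 0.1133 → 11.3 cM.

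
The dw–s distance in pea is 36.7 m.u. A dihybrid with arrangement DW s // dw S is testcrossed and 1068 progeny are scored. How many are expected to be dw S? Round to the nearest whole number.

338

A map distance of 36.7 m.u. corresponds to a recombination frequency of 0.367.
The F1 is DW s / dw S, so dw S is a parental gamete class with expected frequency (1 − r)/2 = 0.633/2 = 0.3165.
Expected number = 0.3165 × 1068 = 338.02 ≈ 338.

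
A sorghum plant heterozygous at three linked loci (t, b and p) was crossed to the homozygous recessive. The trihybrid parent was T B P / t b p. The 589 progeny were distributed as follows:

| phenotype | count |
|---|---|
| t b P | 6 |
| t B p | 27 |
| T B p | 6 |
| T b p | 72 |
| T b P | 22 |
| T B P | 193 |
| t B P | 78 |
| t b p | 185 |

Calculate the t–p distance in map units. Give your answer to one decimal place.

The two rarest classes, T B p and t b P, are the double crossovers. Comparing them with the parentals, only the p allele has switched, so p is the middle locus and the order is b – p – t.
Crossovers in the p–t interval produce the single-crossover classes t B P and T b p (78 + 72 = 150) plus the double crossovers (12).
RF(p–t) = (150 + 12) / 589 = 162/589 = 0.2750 → 27.5 map units.

27.5 map units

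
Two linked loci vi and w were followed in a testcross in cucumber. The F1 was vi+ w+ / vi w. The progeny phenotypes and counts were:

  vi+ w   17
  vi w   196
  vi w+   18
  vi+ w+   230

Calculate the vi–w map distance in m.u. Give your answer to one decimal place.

7.6 m.u.

The recombinant classes are vi+ w and vi w+: 17 + 18 = 35.
Recombination frequency = 35/461 = 0.0759 ≈ 7.6%, i.e. 7.6 m.u.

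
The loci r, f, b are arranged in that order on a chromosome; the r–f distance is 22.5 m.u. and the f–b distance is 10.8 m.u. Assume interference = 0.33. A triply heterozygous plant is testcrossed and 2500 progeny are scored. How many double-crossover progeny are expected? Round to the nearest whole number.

Map distances give recombination frequencies of 0.225 and 0.108 for the two intervals.
With interference 0.33 (so coincidence = 0.67), expected double-crossover frequency = 0.225 × 0.108 × 0.67 = 0.01628.
Expected number = 0.01628 × 2500 = 40.70 ≈ 41.

41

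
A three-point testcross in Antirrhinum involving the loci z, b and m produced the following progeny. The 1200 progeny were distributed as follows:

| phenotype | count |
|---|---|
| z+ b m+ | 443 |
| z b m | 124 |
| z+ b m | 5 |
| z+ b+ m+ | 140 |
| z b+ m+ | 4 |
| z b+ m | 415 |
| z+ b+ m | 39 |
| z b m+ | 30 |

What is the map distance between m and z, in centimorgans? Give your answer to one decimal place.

The two most frequent reciprocal classes, z b+ m and z+ b m+, are the parental types, so the F1 was z b+ m / z+ b m+.
The two rarest classes, z b+ m+ and z+ b m, are the double crossovers. Comparing them with the parentals, only the m allele has switched, so m is the middle locus and the order is z – m – b.
Crossovers in the z–m interval produce the single-crossover classes z+ b+ m and z b m+ (39 + 30 = 69) plus the double crossovers (9).
RF(z–m) = (69 + 9) / 1200 = 78/1200 = 0.0650 → 6.5 centimorgans.

6.5 centimorgans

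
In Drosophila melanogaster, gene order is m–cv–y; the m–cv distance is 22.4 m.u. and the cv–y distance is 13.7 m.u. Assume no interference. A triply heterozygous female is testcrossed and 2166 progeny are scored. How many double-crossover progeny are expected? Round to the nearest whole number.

66

Map distances give recombination frequencies of 0.224 and 0.137 for the two intervals.
With no interference, expected double-crossover frequency = 0.224 × 0.137 = 0.03069.
Expected number = 0.03069 × 2166 = 66.47 ≈ 66.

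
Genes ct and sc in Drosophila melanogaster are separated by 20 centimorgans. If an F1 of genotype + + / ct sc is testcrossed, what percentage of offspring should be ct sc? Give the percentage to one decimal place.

A map distance of 20 centimorgans corresponds to a recombination frequency of 0.200.
The F1 is + + / ct sc, so ct sc is a parental gamete class with expected frequency (1 − r)/2 = 0.800/2 = 0.4000.
That is 0.4000 = 40.0% of the progeny.

40.0%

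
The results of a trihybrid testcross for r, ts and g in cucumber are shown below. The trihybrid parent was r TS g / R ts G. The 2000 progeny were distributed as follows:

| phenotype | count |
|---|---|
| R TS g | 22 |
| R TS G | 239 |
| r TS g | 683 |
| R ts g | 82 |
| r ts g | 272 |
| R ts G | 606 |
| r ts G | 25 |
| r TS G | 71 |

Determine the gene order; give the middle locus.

The two rarest classes, R TS g and r ts G, are the double crossovers. Comparing them with the parentals, only the r allele has switched, so r is the middle locus and the order is ts – r – g.

r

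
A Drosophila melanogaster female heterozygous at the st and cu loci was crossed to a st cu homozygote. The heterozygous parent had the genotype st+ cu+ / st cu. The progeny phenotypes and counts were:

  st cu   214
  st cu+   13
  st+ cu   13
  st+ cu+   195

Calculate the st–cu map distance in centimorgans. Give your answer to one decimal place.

The recombinant classes are st+ cu and st cu+: 13 + 13 = 26.
Recombination frequency = 26/435 = 0.0598 ≈ 6.0%, i.e. 6.0 centimorgans.

6.0 centimorgans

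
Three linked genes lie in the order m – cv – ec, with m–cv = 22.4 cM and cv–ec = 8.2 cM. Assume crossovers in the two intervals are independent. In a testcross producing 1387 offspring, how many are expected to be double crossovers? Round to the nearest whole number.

Map distances give recombination frequencies of 0.224 and 0.082 for the two intervals.
With no interference, expected double-crossover frequency = 0.224 × 0.082 = 0.01837.
Expected number = 0.01837 × 1387 = 25.48 ≈ 25.

25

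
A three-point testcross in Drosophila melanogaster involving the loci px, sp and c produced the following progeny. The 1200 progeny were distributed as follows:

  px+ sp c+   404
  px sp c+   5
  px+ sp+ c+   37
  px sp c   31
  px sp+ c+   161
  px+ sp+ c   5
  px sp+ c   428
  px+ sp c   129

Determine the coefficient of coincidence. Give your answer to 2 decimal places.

The two most frequent reciprocal classes, px sp+ c and px+ sp c+, are the parental types, so the F1 was px sp+ c / px+ sp c+.
The two rarest classes, px+ sp+ c and px sp c+, are the double crossovers. Comparing them with the parentals, only the px allele has switched, so px is the middle locus and the order is c – px – sp.
c–px: (290 + 10)/1200 = 0.2500; px–sp: (68 + 10)/1200 = 0.0650.
Expected DCO frequency = 0.2500 × 0.0650 ≈ 0.01625; observed = 10/1200 ≈ 0.00833.
Coefficient of coincidence = 0.00833/0.01625 ≈ 0.51.

0.51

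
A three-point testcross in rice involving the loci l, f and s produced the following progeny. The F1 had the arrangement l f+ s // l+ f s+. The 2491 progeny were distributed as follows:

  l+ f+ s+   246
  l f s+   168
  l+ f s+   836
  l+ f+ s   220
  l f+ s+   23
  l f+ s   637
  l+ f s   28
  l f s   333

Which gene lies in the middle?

The two rarest classes, l f+ s+ and l+ f s, are the double crossovers. Comparing them with the parentals, only the s allele has switched, so s is the middle locus and the order is f – s – l.

s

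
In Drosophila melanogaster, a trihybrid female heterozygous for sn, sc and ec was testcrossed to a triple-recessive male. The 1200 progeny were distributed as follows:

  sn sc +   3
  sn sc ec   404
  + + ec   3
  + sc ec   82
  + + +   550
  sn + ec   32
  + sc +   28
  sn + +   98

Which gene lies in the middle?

The two most frequent reciprocal classes, + + + and sn sc ec, are the parental types, so the F1 was + + + / sn sc ec.
The two rarest classes, + + ec and sn sc +, are the double crossovers. Comparing them with the parentals, only the ec allele has switched, so ec is the middle locus and the order is sn – ec – sc.

ec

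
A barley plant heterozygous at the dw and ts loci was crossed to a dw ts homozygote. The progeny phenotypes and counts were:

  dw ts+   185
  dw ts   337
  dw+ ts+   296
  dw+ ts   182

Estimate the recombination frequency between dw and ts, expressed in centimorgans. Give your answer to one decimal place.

36.7 centimorgans

The two most frequent classes, dw+ ts+ (296) and dw ts (337), are the parental types, so the F1 was dw+ ts+ / dw ts.
The recombinant classes are dw+ ts and dw ts+: 182 + 185 = 367.
Recombination frequency = 367/1000 = 0.3670 ≈ 36.7%, i.e. 36.7 centimorgans.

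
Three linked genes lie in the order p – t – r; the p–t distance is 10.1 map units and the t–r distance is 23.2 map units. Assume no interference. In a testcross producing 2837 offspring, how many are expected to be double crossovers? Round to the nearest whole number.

66

Map distances give recombination frequencies of 0.101 and 0.232 for the two intervals.
With no interference, expected double-crossover frequency = 0.101 × 0.232 = 0.02343.
Expected number = 0.02343 × 2837 = 66.48 ≈ 66.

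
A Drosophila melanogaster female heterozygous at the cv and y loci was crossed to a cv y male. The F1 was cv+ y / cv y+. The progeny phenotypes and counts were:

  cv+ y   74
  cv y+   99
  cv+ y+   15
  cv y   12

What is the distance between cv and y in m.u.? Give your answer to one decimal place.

The recombinant classes are cv+ y+ and cv y: 15 + 12 = 27.
Recombination frequency = 27/200 = 0.1350 ≈ 13.5%, i.e. 13.5 m.u.

13.5 m.u.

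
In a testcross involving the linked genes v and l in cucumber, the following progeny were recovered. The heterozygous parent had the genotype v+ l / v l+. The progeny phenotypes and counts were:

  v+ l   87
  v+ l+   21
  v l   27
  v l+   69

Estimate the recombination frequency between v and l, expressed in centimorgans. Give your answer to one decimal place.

The recombinant classes are v+ l+ and v l: 21 + 27 = 48.
Recombination frequency = 48/204 = 0.2353 ≈ 23.5%, i.e. 23.5 centimorgans.

23.5 centimorgans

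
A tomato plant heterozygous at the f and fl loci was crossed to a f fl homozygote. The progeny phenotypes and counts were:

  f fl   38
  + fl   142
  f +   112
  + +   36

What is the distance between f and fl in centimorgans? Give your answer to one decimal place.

22.6 centimorgans

The two most frequent classes, + fl (142) and f + (112), are the parental types, so the F1 was + fl / f +.
The recombinant classes are + + and f fl: 36 + 38 = 74.
Recombination frequency = 74/328 = 0.2256 ≈ 22.6%, i.e. 22.6 centimorgans.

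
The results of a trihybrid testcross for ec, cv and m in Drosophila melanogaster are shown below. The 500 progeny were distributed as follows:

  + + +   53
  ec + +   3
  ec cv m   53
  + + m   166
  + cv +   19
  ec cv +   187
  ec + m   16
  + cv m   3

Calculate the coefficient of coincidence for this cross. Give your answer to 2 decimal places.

0.65

The two most frequent reciprocal classes, ec cv + and + + m, are the parental types, so the F1 was ec cv + / + + m.
The two rarest classes, ec + + and + cv m, are the double crossovers. Comparing them with the parentals, only the cv allele has switched, so cv is the middle locus and the order is m – cv – ec.
m–cv: (106 + 6)/500 = 0.2240; cv–ec: (35 + 6)/500 = 0.0820.
Expected DCO frequency = 0.2240 × 0.0820 ≈ 0.01837; observed = 6/500 ≈ 0.01200.
Coefficient of coincidence = 0.01200/0.01837 ≈ 0.65.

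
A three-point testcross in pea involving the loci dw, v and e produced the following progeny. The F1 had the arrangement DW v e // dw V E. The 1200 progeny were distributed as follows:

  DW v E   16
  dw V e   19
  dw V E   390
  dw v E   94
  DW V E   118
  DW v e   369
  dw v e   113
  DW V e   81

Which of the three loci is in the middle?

The two rarest classes, DW v E and dw V e, are the double crossovers. Comparing them with the parentals, only the e allele has switched, so e is the middle locus and the order is v – e – dw.

e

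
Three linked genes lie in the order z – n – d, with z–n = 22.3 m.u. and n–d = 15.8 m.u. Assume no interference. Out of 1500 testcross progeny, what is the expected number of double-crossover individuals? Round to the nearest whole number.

Map distances give recombination frequencies of 0.223 and 0.158 for the two intervals.
With no interference, expected double-crossover frequency = 0.223 × 0.158 = 0.03523.
Expected number = 0.03523 × 1500 = 52.85 ≈ 53.

53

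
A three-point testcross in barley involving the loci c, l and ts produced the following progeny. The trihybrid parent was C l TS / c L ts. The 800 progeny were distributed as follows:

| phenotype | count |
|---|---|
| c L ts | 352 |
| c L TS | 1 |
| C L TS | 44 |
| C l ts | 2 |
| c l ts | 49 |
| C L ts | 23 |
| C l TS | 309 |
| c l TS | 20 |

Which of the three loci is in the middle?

ts

The two rarest classes, C l ts and c L TS, are the double crossovers. Comparing them with the parentals, only the ts allele has switched, so ts is the middle locus and the order is l – ts – c.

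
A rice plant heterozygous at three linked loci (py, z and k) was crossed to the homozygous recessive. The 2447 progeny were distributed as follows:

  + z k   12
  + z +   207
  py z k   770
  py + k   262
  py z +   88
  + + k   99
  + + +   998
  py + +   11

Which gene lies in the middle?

py

The two most frequent reciprocal classes, py z k and + + +, are the parental types, so the F1 was py z k / + + +.
The two rarest classes, + z k and py + +, are the double crossovers. Comparing them with the parentals, only the py allele has switched, so py is the middle locus and the order is z – py – k.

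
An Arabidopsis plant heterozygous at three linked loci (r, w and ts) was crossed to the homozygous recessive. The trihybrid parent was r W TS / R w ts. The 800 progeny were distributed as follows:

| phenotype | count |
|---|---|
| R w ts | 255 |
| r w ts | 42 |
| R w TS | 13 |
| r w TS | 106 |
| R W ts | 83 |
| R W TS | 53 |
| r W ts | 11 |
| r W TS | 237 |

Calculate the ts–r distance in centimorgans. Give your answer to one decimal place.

14.9 centimorgans

The two rarest classes, r W ts and R w TS, are the double crossovers. Comparing them with the parentals, only the ts allele has switched, so ts is the middle locus and the order is w – ts – r.
Crossovers in the ts–r interval produce the single-crossover classes R W TS and r w ts (53 + 42 = 95) plus the double crossovers (24).
RF(ts–r) = (95 + 24) / 800 = 119/800 = 0.1487 → 14.9 centimorgans.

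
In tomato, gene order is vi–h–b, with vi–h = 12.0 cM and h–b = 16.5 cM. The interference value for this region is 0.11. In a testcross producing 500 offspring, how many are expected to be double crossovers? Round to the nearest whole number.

Map distances give recombination frequencies of 0.120 and 0.165 for the two intervals.
With interference 0.11 (so coincidence = 0.89), expected double-crossover frequency = 0.120 × 0.165 × 0.89 = 0.01762.
Expected number = 0.01762 × 500 = 8.81 ≈ 9.

9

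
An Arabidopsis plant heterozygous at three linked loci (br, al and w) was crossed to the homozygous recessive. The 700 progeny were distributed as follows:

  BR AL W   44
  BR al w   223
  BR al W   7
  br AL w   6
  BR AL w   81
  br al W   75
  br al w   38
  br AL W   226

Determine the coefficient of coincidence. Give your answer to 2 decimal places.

The two most frequent reciprocal classes, BR al w and br AL W, are the parental types, so the F1 was BR al w / br AL W.
The two rarest classes, BR al W and br AL w, are the double crossovers. Comparing them with the parentals, only the w allele has switched, so w is the middle locus and the order is br – w – al.
br–w: (82 + 13)/700 = 0.1357; w–al: (156 + 13)/700 = 0.2414.
Expected DCO frequency = 0.1357 × 0.2414 ≈ 0.03276; observed = 13/700 ≈ 0.01857.
Coefficient of coincidence = 0.01857/0.03276 ≈ 0.57.

0.57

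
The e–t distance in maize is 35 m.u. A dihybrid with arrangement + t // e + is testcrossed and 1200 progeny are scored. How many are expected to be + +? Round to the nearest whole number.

210

A map distance of 35 m.u. corresponds to a recombination frequency of 0.350.
The F1 is + t / e +, so + + is a recombinant gamete class with expected frequency r/2 = 0.350/2 = 0.1750.
Expected number = 0.1750 × 1200 = 210.00 ≈ 210.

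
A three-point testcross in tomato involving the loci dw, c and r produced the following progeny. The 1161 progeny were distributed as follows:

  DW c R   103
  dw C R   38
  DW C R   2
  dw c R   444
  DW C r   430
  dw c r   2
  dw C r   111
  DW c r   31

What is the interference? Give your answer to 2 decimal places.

0.71

The two most frequent reciprocal classes, dw c R and DW C r, are the parental types, so the F1 was dw c R / DW C r.
The two rarest classes, dw c r and DW C R, are the double crossovers. Comparing them with the parentals, only the r allele has switched, so r is the middle locus and the order is c – r – dw.
c–r: (69 + 4)/1161 = 0.0629; r–dw: (214 + 4)/1161 = 0.1878.
Expected DCO frequency = 0.0629 × 0.1878 ≈ 0.01181; observed = 4/1161 ≈ 0.00345.
Coefficient of coincidence = 0.00345/0.01181 ≈ 0.29; interference = 1 − 0.29 = 0.71.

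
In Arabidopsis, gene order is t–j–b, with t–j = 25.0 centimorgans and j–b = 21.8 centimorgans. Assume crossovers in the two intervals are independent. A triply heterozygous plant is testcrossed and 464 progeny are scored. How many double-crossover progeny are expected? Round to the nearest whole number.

Map distances give recombination frequencies of 0.250 and 0.218 for the two intervals.
With no interference, expected double-crossover frequency = 0.250 × 0.218 = 0.05450.
Expected number = 0.05450 × 464 = 25.29 ≈ 25.

25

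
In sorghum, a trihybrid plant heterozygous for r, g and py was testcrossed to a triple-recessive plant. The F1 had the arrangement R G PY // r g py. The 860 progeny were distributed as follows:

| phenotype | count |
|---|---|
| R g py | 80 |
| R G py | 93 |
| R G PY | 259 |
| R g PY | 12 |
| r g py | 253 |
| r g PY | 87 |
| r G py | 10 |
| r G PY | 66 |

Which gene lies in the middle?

The two rarest classes, R g PY and r G py, are the double crossovers. Comparing them with the parentals, only the g allele has switched, so g is the middle locus and the order is r – g – py.

g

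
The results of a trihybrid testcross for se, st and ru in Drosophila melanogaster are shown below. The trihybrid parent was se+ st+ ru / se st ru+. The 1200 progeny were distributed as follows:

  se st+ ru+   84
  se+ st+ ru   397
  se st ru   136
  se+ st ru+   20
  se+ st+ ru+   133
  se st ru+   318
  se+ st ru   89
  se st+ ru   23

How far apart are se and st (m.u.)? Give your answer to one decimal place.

The two rarest classes, se st+ ru and se+ st ru+, are the double crossovers. Comparing them with the parentals, only the se allele has switched, so se is the middle locus and the order is ru – se – st.
Crossovers in the se–st interval produce the single-crossover classes se+ st ru and se st+ ru+ (89 + 84 = 173) plus the double crossovers (43).
RF(se–st) = (173 + 43) / 1200 = 216/1200 = 0.1800 → 18.0 m.u.

18.0 m.u.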